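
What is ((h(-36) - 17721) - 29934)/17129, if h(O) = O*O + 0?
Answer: -46359/17129 ≈ -2.7065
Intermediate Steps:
h(O) = O**2 (h(O) = O**2 + 0 = O**2)
((h(-36) - 17721) - 29934)/17129 = (((-36)**2 - 17721) - 29934)/17129 = ((1296 - 17721) - 29934)*(1/17129) = (-16425 - 29934)*(1/17129) = -46359*1/17129 = -46359/17129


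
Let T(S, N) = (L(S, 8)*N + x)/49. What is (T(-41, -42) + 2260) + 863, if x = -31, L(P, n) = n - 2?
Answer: 152744/49 ≈ 3117.2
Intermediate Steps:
L(P, n) = -2 + n
T(S, N) = -31/49 + 6*N/49 (T(S, N) = ((-2 + 8)*N - 31)/49 = (6*N - 31)*(1/49) = (-31 + 6*N)*(1/49) = -31/49 + 6*N/49)
(T(-41, -42) + 2260) + 863 = ((-31/49 + (6/49)*(-42)) + 2260) + 863 = ((-31/49 - 36/7) + 2260) + 863 = (-283/49 + 2260) + 863 = 110457/49 + 863 = 152744/49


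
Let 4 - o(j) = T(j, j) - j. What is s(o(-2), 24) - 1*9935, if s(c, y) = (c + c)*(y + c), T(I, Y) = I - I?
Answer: -9831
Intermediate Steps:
T(I, Y) = 0
o(j) = 4 + j (o(j) = 4 - (0 - j) = 4 - (-1)*j = 4 + j)
s(c, y) = 2*c*(c + y) (s(c, y) = (2*c)*(c + y) = 2*c*(c + y))
s(o(-2), 24) - 1*9935 = 2*(4 - 2)*((4 - 2) + 24) - 1*9935 = 2*2*(2 + 24) - 9935 = 2*2*26 - 9935 = 104 - 9935 = -9831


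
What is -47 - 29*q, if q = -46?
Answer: 1287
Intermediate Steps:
-47 - 29*q = -47 - 29*(-46) = -47 + 1334 = 1287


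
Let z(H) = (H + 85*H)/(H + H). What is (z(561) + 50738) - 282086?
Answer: -231305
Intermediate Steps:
z(H) = 43 (z(H) = (86*H)/((2*H)) = (86*H)*(1/(2*H)) = 43)
(z(561) + 50738) - 282086 = (43 + 50738) - 282086 = 50781 - 282086 = -231305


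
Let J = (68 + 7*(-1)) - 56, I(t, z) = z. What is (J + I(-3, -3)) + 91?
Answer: 93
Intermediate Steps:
J = 5 (J = (68 - 7) - 56 = 61 - 56 = 5)
(J + I(-3, -3)) + 91 = (5 - 3) + 91 = 2 + 91 = 93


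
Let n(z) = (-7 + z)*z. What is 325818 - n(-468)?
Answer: 103518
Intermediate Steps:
n(z) = z*(-7 + z)
325818 - n(-468) = 325818 - (-468)*(-7 - 468) = 325818 - (-468)*(-475) = 325818 - 1*222300 = 325818 - 222300 = 103518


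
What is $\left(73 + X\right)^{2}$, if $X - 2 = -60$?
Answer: $225$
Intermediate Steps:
$X = -58$ ($X = 2 - 60 = -58$)
$\left(73 + X\right)^{2} = \left(73 - 58\right)^{2} = 15^{2} = 225$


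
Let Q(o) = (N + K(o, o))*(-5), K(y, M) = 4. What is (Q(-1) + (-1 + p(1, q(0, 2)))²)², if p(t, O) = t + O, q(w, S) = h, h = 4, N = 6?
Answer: 1156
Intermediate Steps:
q(w, S) = 4
Q(o) = -50 (Q(o) = (6 + 4)*(-5) = 10*(-5) = -50)
p(t, O) = O + t
(Q(-1) + (-1 + p(1, q(0, 2)))²)² = (-50 + (-1 + (4 + 1))²)² = (-50 + (-1 + 5)²)² = (-50 + 4²)² = (-50 + 16)² = (-34)² = 1156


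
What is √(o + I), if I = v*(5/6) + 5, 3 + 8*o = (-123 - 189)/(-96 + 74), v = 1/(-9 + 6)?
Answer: √106634/132 ≈ 2.4739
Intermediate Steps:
v = -⅓ (v = 1/(-3) = -⅓ ≈ -0.33333)
o = 123/88 (o = -3/8 + ((-123 - 189)/(-96 + 74))/8 = -3/8 + (-312/(-22))/8 = -3/8 + (-312*(-1/22))/8 = -3/8 + (⅛)*(156/11) = -3/8 + 39/22 = 123/88 ≈ 1.3977)
I = 85/18 (I = -5/(3*6) + 5 = -⅓*⅚ + 5 = -5/18 + 5 = 85/18 ≈ 4.7222)
√(o + I) = √(123/88 + 85/18) = √(4847/792) = √106634/132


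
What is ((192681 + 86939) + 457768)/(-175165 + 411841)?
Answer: 61449/19723 ≈ 3.1156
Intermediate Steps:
((192681 + 86939) + 457768)/(-175165 + 411841) = (279620 + 457768)/236676 = 737388*(1/236676) = 61449/19723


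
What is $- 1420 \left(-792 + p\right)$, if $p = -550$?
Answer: $1905640$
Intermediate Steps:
$- 1420 \left(-792 + p\right) = - 1420 \left(-792 - 550\right) = \left(-1420\right) \left(-1342\right) = 1905640$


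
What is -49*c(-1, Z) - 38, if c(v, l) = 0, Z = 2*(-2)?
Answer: -38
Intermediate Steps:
Z = -4
-49*c(-1, Z) - 38 = -49*0 - 38 = 0 - 38 = -38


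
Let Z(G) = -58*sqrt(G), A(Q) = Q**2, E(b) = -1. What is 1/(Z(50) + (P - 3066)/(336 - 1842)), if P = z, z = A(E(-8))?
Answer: -923178/76294852195 - 131546088*sqrt(2)/76294852195 ≈ -0.0024505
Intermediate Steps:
z = 1 (z = (-1)**2 = 1)
P = 1
1/(Z(50) + (P - 3066)/(336 - 1842)) = 1/(-290*sqrt(2) + (1 - 3066)/(336 - 1842)) = 1/(-290*sqrt(2) - 3065/(-1506)) = 1/(-290*sqrt(2) - 3065*(-1/1506)) = 1/(-290*sqrt(2) + 3065/1506) = 1/(3065/1506 - 290*sqrt(2))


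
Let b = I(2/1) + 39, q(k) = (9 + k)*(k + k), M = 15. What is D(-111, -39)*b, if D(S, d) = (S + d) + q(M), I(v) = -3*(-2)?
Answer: 25650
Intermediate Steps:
I(v) = 6
q(k) = 2*k*(9 + k) (q(k) = (9 + k)*(2*k) = 2*k*(9 + k))
b = 45 (b = 6 + 39 = 45)
D(S, d) = 720 + S + d (D(S, d) = (S + d) + 2*15*(9 + 15) = (S + d) + 2*15*24 = (S + d) + 720 = 720 + S + d)
D(-111, -39)*b = (720 - 111 - 39)*45 = 570*45 = 25650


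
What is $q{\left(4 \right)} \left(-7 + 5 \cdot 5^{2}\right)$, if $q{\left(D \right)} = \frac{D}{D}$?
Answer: $118$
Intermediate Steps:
$q{\left(D \right)} = 1$
$q{\left(4 \right)} \left(-7 + 5 \cdot 5^{2}\right) = 1 \left(-7 + 5 \cdot 5^{2}\right) = 1 \left(-7 + 5 \cdot 25\right) = 1 \left(-7 + 125\right) = 1 \cdot 118 = 118$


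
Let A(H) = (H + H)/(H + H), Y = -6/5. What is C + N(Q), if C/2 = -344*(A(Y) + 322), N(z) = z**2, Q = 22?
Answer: -221740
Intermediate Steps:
Y = -6/5 (Y = -6*1/5 = -6/5 ≈ -1.2000)
A(H) = 1 (A(H) = (2*H)/((2*H)) = (2*H)*(1/(2*H)) = 1)
C = -222224 (C = 2*(-344*(1 + 322)) = 2*(-344*323) = 2*(-111112) = -222224)
C + N(Q) = -222224 + 22**2 = -222224 + 484 = -221740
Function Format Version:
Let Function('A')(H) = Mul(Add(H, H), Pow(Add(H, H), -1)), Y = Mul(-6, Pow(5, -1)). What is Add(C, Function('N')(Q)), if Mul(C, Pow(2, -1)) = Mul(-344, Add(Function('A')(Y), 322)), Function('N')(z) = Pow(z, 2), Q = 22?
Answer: -221740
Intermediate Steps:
Y = Rational(-6, 5) (Y = Mul(-6, Rational(1, 5)) = Rational(-6, 5) ≈ -1.2000)
Function('A')(H) = 1 (Function('A')(H) = Mul(Mul(2, H), Pow(Mul(2, H), -1)) = Mul(Mul(2, H), Mul(Rational(1, 2), Pow(H, -1))) = 1)
C = -222224 (C = Mul(2, Mul(-344, Add(1, 322))) = Mul(2, Mul(-344, 323)) = Mul(2, -111112) = -222224)
Add(C, Function('N')(Q)) = Add(-222224, Pow(22, 2)) = Add(-222224, 484) = -221740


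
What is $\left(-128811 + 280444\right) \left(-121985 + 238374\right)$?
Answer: $17648413237$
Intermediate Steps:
$\left(-128811 + 280444\right) \left(-121985 + 238374\right) = 151633 \cdot 116389 = 17648413237$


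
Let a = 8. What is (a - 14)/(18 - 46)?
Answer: 3/14 ≈ 0.21429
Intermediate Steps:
(a - 14)/(18 - 46) = (8 - 14)/(18 - 46) = -6/(-28) = -6*(-1/28) = 3/14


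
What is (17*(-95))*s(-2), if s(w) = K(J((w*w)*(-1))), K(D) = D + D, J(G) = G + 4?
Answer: 0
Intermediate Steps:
J(G) = 4 + G
K(D) = 2*D
s(w) = 8 - 2*w**2 (s(w) = 2*(4 + (w*w)*(-1)) = 2*(4 + w**2*(-1)) = 2*(4 - w**2) = 8 - 2*w**2)
(17*(-95))*s(-2) = (17*(-95))*(8 - 2*(-2)**2) = -1615*(8 - 2*4) = -1615*(8 - 8) = -1615*0 = 0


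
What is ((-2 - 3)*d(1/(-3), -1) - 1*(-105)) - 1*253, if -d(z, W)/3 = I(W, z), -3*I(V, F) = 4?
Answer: -168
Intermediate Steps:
I(V, F) = -4/3 (I(V, F) = -⅓*4 = -4/3)
d(z, W) = 4 (d(z, W) = -3*(-4/3) = 4)
((-2 - 3)*d(1/(-3), -1) - 1*(-105)) - 1*253 = ((-2 - 3)*4 - 1*(-105)) - 1*253 = (-5*4 + 105) - 253 = (-20 + 105) - 253 = 85 - 253 = -168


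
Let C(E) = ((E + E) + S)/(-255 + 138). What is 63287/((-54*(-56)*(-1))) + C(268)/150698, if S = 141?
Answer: -8856010265/423159984 ≈ -20.928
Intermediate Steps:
C(E) = -47/39 - 2*E/117 (C(E) = ((E + E) + 141)/(-255 + 138) = (2*E + 141)/(-117) = (141 + 2*E)*(-1/117) = -47/39 - 2*E/117)
63287/((-54*(-56)*(-1))) + C(268)/150698 = 63287/((-54*(-56)*(-1))) + (-47/39 - 2/117*268)/150698 = 63287/((3024*(-1))) + (-47/39 - 536/117)*(1/150698) = 63287/(-3024) - 677/117*1/150698 = 63287*(-1/3024) - 677/17631666 = -9041/432 - 677/17631666 = -8856010265/423159984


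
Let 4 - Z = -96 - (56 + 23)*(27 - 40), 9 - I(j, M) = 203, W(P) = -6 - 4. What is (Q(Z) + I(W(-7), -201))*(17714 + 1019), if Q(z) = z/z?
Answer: -3615469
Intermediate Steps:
W(P) = -10
I(j, M) = -194 (I(j, M) = 9 - 1*203 = 9 - 203 = -194)
Z = -927 (Z = 4 - (-96 - (56 + 23)*(27 - 40)) = 4 - (-96 - 79*(-13)) = 4 - (-96 - 1*(-1027)) = 4 - (-96 + 1027) = 4 - 1*931 = 4 - 931 = -927)
Q(z) = 1
(Q(Z) + I(W(-7), -201))*(17714 + 1019) = (1 - 194)*(17714 + 1019) = -193*18733 = -3615469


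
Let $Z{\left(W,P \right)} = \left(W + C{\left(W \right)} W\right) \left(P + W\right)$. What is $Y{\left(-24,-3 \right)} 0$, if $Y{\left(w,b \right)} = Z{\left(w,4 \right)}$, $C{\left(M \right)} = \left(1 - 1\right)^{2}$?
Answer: $0$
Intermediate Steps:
$C{\left(M \right)} = 0$ ($C{\left(M \right)} = 0^{2} = 0$)
$Z{\left(W,P \right)} = W \left(P + W\right)$ ($Z{\left(W,P \right)} = \left(W + 0 W\right) \left(P + W\right) = \left(W + 0\right) \left(P + W\right) = W \left(P + W\right)$)
$Y{\left(w,b \right)} = w \left(4 + w\right)$
$Y{\left(-24,-3 \right)} 0 = - 24 \left(4 - 24\right) 0 = \left(-24\right) \left(-20\right) 0 = 480 \cdot 0 = 0$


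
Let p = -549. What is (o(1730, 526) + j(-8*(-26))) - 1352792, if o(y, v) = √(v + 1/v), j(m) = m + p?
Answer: -1353133 + √145532102/526 ≈ -1.3531e+6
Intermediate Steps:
j(m) = -549 + m (j(m) = m - 549 = -549 + m)
(o(1730, 526) + j(-8*(-26))) - 1352792 = (√(526 + 1/526) + (-549 - 8*(-26))) - 1352792 = (√(526 + 1/526) + (-549 + 208)) - 1352792 = (√(276677/526) - 341) - 1352792 = (√145532102/526 - 341) - 1352792 = (-341 + √145532102/526) - 1352792 = -1353133 + √145532102/526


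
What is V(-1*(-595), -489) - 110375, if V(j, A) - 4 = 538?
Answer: -109833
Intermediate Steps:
V(j, A) = 542 (V(j, A) = 4 + 538 = 542)
V(-1*(-595), -489) - 110375 = 542 - 110375 = -109833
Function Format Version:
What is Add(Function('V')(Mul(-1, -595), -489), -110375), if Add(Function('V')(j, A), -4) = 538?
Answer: -109833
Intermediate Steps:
Function('V')(j, A) = 542 (Function('V')(j, A) = Add(4, 538) = 542)
Add(Function('V')(Mul(-1, -595), -489), -110375) = Add(542, -110375) = -109833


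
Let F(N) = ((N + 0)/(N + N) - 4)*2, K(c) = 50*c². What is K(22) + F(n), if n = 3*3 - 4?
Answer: 24193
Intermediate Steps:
n = 5 (n = 9 - 4 = 5)
F(N) = -7 (F(N) = (N/((2*N)) - 4)*2 = (N*(1/(2*N)) - 4)*2 = (½ - 4)*2 = -7/2*2 = -7)
K(22) + F(n) = 50*22² - 7 = 50*484 - 7 = 24200 - 7 = 24193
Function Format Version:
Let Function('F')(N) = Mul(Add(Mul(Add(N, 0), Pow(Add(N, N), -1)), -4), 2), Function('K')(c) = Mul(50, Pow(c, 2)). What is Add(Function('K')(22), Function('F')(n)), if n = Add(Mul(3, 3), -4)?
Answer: 24193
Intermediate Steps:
n = 5 (n = Add(9, -4) = 5)
Function('F')(N) = -7 (Function('F')(N) = Mul(Add(Mul(N, Pow(Mul(2, N), -1)), -4), 2) = Mul(Add(Mul(N, Mul(Rational(1, 2), Pow(N, -1))), -4), 2) = Mul(Add(Rational(1, 2), -4), 2) = Mul(Rational(-7, 2), 2) = -7)
Add(Function('K')(22), Function('F')(n)) = Add(Mul(50, Pow(22, 2)), -7) = Add(Mul(50, 484), -7) = Add(24200, -7) = 24193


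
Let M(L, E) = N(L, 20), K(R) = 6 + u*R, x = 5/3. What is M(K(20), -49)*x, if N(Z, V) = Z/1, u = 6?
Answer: 210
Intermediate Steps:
x = 5/3 (x = 5*(⅓) = 5/3 ≈ 1.6667)
K(R) = 6 + 6*R
N(Z, V) = Z (N(Z, V) = Z*1 = Z)
M(L, E) = L
M(K(20), -49)*x = (6 + 6*20)*(5/3) = (6 + 120)*(5/3) = 126*(5/3) = 210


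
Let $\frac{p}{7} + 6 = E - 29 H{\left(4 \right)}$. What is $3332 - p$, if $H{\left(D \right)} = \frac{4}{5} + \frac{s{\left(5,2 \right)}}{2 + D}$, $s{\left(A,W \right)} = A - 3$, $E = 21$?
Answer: $\frac{51856}{15} \approx 3457.1$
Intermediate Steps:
$s{\left(A,W \right)} = -3 + A$
$H{\left(D \right)} = \frac{4}{5} + \frac{2}{2 + D}$ ($H{\left(D \right)} = \frac{4}{5} + \frac{-3 + 5}{2 + D} = 4 \cdot \frac{1}{5} + \frac{2}{2 + D} = \frac{4}{5} + \frac{2}{2 + D}$)
$p = - \frac{1876}{15}$ ($p = -42 + 7 \left(21 - 29 \frac{2 \left(9 + 2 \cdot 4\right)}{5 \left(2 + 4\right)}\right) = -42 + 7 \left(21 - 29 \frac{2 \left(9 + 8\right)}{5 \cdot 6}\right) = -42 + 7 \left(21 - 29 \cdot \frac{2}{5} \cdot \frac{1}{6} \cdot 17\right) = -42 + 7 \left(21 - \frac{493}{15}\right) = -42 + 7 \left(- \frac{178}{15}\right) = -42 - \frac{1246}{15} = - \frac{1876}{15} \approx -125.07$)
$3332 - p = 3332 - - \frac{1876}{15} = 3332 + \frac{1876}{15} = \frac{51856}{15}$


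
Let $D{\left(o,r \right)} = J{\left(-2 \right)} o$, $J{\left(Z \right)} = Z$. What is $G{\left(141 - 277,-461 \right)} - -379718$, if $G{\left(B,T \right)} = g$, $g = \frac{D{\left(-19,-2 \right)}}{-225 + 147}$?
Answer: $\frac{14808983}{39} \approx 3.7972 \cdot 10^{5}$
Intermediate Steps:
$D{\left(o,r \right)} = - 2 o$
$g = - \frac{19}{39}$ ($g = \frac{\left(-2\right) \left(-19\right)}{-225 + 147} = \frac{38}{-78} = 38 \left(- \frac{1}{78}\right) = - \frac{19}{39} \approx -0.48718$)
$G{\left(B,T \right)} = - \frac{19}{39}$
$G{\left(141 - 277,-461 \right)} - -379718 = - \frac{19}{39} - -379718 = - \frac{19}{39} + 379718 = \frac{14808983}{39}$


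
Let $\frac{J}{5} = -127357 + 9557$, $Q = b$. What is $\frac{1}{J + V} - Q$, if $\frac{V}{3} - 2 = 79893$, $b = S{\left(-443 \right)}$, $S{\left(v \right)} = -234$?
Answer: $\frac{81739709}{349315} \approx 234.0$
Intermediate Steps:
$b = -234$
$Q = -234$
$V = 239685$ ($V = 6 + 3 \cdot 79893 = 6 + 239679 = 239685$)
$J = -589000$ ($J = 5 \left(-127357 + 9557\right) = 5 \left(-117800\right) = -589000$)
$\frac{1}{J + V} - Q = \frac{1}{-589000 + 239685} - -234 = \frac{1}{-349315} + 234 = - \frac{1}{349315} + 234 = \frac{81739709}{349315}$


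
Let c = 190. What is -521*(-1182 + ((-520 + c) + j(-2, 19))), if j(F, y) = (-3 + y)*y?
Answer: 629368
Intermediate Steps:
j(F, y) = y*(-3 + y)
-521*(-1182 + ((-520 + c) + j(-2, 19))) = -521*(-1182 + ((-520 + 190) + 19*(-3 + 19))) = -521*(-1182 + (-330 + 19*16)) = -521*(-1182 + (-330 + 304)) = -521*(-1182 - 26) = -521*(-1208) = 629368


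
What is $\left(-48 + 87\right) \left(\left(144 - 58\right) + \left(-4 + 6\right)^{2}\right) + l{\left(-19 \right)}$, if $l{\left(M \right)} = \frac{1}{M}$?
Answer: $\frac{66689}{19} \approx 3509.9$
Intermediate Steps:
$\left(-48 + 87\right) \left(\left(144 - 58\right) + \left(-4 + 6\right)^{2}\right) + l{\left(-19 \right)} = \left(-48 + 87\right) \left(\left(144 - 58\right) + \left(-4 + 6\right)^{2}\right) + \frac{1}{-19} = 39 \left(86 + 2^{2}\right) - \frac{1}{19} = 39 \left(86 + 4\right) - \frac{1}{19} = 39 \cdot 90 - \frac{1}{19} = 3510 - \frac{1}{19} = \frac{66689}{19}$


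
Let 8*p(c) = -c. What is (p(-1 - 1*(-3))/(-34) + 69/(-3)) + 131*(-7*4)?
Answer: -501975/136 ≈ -3691.0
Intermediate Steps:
p(c) = -c/8 (p(c) = (-c)/8 = -c/8)
(p(-1 - 1*(-3))/(-34) + 69/(-3)) + 131*(-7*4) = (-(-1 - 1*(-3))/8/(-34) + 69/(-3)) + 131*(-7*4) = (-(-1 + 3)/8*(-1/34) + 69*(-⅓)) + 131*(-28) = (-⅛*2*(-1/34) - 23) - 3668 = (-¼*(-1/34) - 23) - 3668 = (1/136 - 23) - 3668 = -3127/136 - 3668 = -501975/136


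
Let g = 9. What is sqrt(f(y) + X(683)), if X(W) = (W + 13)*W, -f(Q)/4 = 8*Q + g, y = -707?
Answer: 2*sqrt(124489) ≈ 705.66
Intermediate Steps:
f(Q) = -36 - 32*Q (f(Q) = -4*(8*Q + 9) = -4*(9 + 8*Q) = -36 - 32*Q)
X(W) = W*(13 + W) (X(W) = (13 + W)*W = W*(13 + W))
sqrt(f(y) + X(683)) = sqrt((-36 - 32*(-707)) + 683*(13 + 683)) = sqrt((-36 + 22624) + 683*696) = sqrt(22588 + 475368) = sqrt(497956) = 2*sqrt(124489)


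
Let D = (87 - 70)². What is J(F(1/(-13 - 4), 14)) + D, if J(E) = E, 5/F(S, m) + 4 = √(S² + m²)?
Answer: 15039849/52021 + 85*√56645/52021 ≈ 289.50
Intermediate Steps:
F(S, m) = 5/(-4 + √(S² + m²))
D = 289 (D = 17² = 289)
J(F(1/(-13 - 4), 14)) + D = 5/(-4 + √((1/(-13 - 4))² + 14²)) + 289 = 5/(-4 + √((1/(-17))² + 196)) + 289 = 5/(-4 + √((-1/17)² + 196)) + 289 = 5/(-4 + √(1/289 + 196)) + 289 = 5/(-4 + √(56645/289)) + 289 = 5/(-4 + √56645/17) + 289 = 289 + 5/(-4 + √56645/17)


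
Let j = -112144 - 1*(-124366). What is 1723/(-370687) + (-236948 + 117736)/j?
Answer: -22105698575/2265268257 ≈ -9.7585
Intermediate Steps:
j = 12222 (j = -112144 + 124366 = 12222)
1723/(-370687) + (-236948 + 117736)/j = 1723/(-370687) + (-236948 + 117736)/12222 = 1723*(-1/370687) - 119212*1/12222 = -1723/370687 - 59606/6111 = -22105698575/2265268257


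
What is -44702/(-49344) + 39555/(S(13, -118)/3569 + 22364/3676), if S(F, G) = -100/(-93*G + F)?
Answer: 11724280040301054581/1803009787793952 ≈ 6502.6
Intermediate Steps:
S(F, G) = -100/(F - 93*G)
-44702/(-49344) + 39555/(S(13, -118)/3569 + 22364/3676) = -44702/(-49344) + 39555/(-100/(13 - 93*(-118))/3569 + 22364/3676) = -44702*(-1/49344) + 39555/(-100/(13 + 10974)*(1/3569) + 22364*(1/3676)) = 22351/24672 + 39555/(-100/10987*(1/3569) + 5591/919) = 22351/24672 + 39555/(-100*1/10987*(1/3569) + 5591/919) = 22351/24672 + 39555/(-100/10987*1/3569 + 5591/919) = 22351/24672 + 39555/(-100/39212603 + 5591/919) = 22351/24672 + 39555/(219237571473/36036382157) = 22351/24672 + 39555*(36036382157/219237571473) = 22351/24672 + 475139698740045/73079190491 = 11724280040301054581/1803009787793952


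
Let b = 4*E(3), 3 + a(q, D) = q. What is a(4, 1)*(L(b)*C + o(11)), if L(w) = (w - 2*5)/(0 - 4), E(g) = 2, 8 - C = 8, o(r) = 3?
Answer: 3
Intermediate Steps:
a(q, D) = -3 + q
C = 0 (C = 8 - 1*8 = 8 - 8 = 0)
b = 8 (b = 4*2 = 8)
L(w) = 5/2 - w/4 (L(w) = (w - 10)/(-4) = (-10 + w)*(-¼) = 5/2 - w/4)
a(4, 1)*(L(b)*C + o(11)) = (-3 + 4)*((5/2 - ¼*8)*0 + 3) = 1*((5/2 - 2)*0 + 3) = 1*((½)*0 + 3) = 1*(0 + 3) = 1*3 = 3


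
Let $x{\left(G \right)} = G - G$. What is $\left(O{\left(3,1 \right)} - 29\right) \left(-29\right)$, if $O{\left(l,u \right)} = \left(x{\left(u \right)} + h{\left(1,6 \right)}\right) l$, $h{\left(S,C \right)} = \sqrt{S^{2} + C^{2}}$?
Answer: $841 - 87 \sqrt{37} \approx 311.8$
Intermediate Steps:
$x{\left(G \right)} = 0$
$h{\left(S,C \right)} = \sqrt{C^{2} + S^{2}}$
$O{\left(l,u \right)} = l \sqrt{37}$ ($O{\left(l,u \right)} = \left(0 + \sqrt{6^{2} + 1^{2}}\right) l = \left(0 + \sqrt{36 + 1}\right) l = \left(0 + \sqrt{37}\right) l = \sqrt{37} l = l \sqrt{37}$)
$\left(O{\left(3,1 \right)} - 29\right) \left(-29\right) = \left(3 \sqrt{37} - 29\right) \left(-29\right) = \left(-29 + 3 \sqrt{37}\right) \left(-29\right) = 841 - 87 \sqrt{37}$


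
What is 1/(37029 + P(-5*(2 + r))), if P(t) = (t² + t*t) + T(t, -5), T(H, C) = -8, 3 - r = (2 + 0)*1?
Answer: 1/37471 ≈ 2.6687e-5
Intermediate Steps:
r = 1 (r = 3 - (2 + 0) = 3 - 2 = 1)
P(t) = -8 + 2*t² (P(t) = (t² + t*t) - 8 = (t² + t²) - 8 = 2*t² - 8 = -8 + 2*t²)
1/(37029 + P(-5*(2 + r))) = 1/(37029 + (-8 + 2*(-5*(2 + 1))²)) = 1/(37029 + (-8 + 2*(-5*3)²)) = 1/(37029 + (-8 + 2*(-15)²)) = 1/(37029 + (-8 + 2*225)) = 1/(37029 + (-8 + 450)) = 1/(37029 + 442) = 1/37471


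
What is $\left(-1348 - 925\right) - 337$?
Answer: $-2610$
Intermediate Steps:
$\left(-1348 - 925\right) - 337 = -2273 - 337 = -2610$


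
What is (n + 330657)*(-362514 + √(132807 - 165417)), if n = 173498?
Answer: -182763245670 + 504155*I*√32610 ≈ -1.8276e+11 + 9.1042e+7*I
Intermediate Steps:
(n + 330657)*(-362514 + √(132807 - 165417)) = (173498 + 330657)*(-362514 + √(132807 - 165417)) = 504155*(-362514 + √(-32610)) = 504155*(-362514 + I*√32610) = -182763245670 + 504155*I*√32610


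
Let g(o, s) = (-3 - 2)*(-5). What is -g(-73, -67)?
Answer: -25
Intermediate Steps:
g(o, s) = 25 (g(o, s) = -5*(-5) = 25)
-g(-73, -67) = -1*25 = -25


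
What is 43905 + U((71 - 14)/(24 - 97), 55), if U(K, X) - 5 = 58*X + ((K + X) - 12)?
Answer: 3441382/73 ≈ 47142.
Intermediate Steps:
U(K, X) = -7 + K + 59*X (U(K, X) = 5 + (58*X + ((K + X) - 12)) = 5 + (58*X + (-12 + K + X)) = 5 + (-12 + K + 59*X) = -7 + K + 59*X)
43905 + U((71 - 14)/(24 - 97), 55) = 43905 + (-7 + (71 - 14)/(24 - 97) + 59*55) = 43905 + (-7 + 57/(-73) + 3245) = 43905 + (-7 + 57*(-1/73) + 3245) = 43905 + (-7 - 57/73 + 3245) = 43905 + 236317/73 = 3441382/73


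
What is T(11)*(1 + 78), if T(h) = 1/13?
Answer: 79/13 ≈ 6.0769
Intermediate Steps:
T(h) = 1/13
T(11)*(1 + 78) = (1 + 78)/13 = (1/13)*79 = 79/13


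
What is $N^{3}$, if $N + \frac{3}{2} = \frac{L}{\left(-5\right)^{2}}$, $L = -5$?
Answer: $- \frac{4913}{1000} \approx -4.913$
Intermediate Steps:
$N = - \frac{17}{10}$ ($N = - \frac{3}{2} - \frac{5}{\left(-5\right)^{2}} = - \frac{3}{2} - \frac{5}{25} = - \frac{3}{2} - \frac{1}{5} = - \frac{17}{10} \approx -1.7$)
$N^{3} = \left(- \frac{17}{10}\right)^{3} = - \frac{4913}{1000}$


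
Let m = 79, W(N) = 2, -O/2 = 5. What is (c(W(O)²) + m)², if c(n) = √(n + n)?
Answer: 6249 + 316*√2 ≈ 6695.9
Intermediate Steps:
O = -10 (O = -2*5 = -10)
c(n) = √2*√n (c(n) = √(2*n) = √2*√n)
(c(W(O)²) + m)² = (√2*√(2²) + 79)² = (√2*√4 + 79)² = (√2*2 + 79)² = (2*√2 + 79)² = (79 + 2*√2)²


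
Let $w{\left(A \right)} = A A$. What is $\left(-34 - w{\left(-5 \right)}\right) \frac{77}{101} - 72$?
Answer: $- \frac{11815}{101} \approx -116.98$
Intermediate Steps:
$w{\left(A \right)} = A^{2}$
$\left(-34 - w{\left(-5 \right)}\right) \frac{77}{101} - 72 = \left(-34 - \left(-5\right)^{2}\right) \frac{77}{101} - 72 = \left(-34 - 25\right) 77 \cdot \frac{1}{101} - 72 = \left(-34 - 25\right) \frac{77}{101} - 72 = \left(-59\right) \frac{77}{101} - 72 = - \frac{4543}{101} - 72 = - \frac{11815}{101}$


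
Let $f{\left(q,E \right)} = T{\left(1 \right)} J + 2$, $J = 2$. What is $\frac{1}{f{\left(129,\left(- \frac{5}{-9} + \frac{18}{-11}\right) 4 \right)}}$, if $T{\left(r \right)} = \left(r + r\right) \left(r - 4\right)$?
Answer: $- \frac{1}{10} \approx -0.1$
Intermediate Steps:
$T{\left(r \right)} = 2 r \left(-4 + r\right)$
$f{\left(q,E \right)} = -10$ ($f{\left(q,E \right)} = 2 \cdot 1 \left(-4 + 1\right) 2 + 2 = 2 \cdot 1 \left(-3\right) 2 + 2 = \left(-6\right) 2 + 2 = -12 + 2 = -10$)
$\frac{1}{f{\left(129,\left(- \frac{5}{-9} + \frac{18}{-11}\right) 4 \right)}} = \frac{1}{-10} = - \frac{1}{10}$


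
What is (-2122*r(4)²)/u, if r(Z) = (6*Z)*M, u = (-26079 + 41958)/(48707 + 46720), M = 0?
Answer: 0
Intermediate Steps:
u = 5293/31809 (u = 15879/95427 = 15879*(1/95427) = 5293/31809 ≈ 0.16640)
r(Z) = 0 (r(Z) = (6*Z)*0 = 0)
(-2122*r(4)²)/u = (-2122*0²)/(5293/31809) = -2122*0*(31809/5293) = 0*(31809/5293) = 0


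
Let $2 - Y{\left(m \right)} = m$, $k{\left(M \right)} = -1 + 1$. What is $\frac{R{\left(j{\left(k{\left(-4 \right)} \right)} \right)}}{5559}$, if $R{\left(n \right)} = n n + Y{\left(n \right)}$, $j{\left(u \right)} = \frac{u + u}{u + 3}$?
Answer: $\frac{2}{5559} \approx 0.00035978$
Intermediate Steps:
$k{\left(M \right)} = 0$
$j{\left(u \right)} = \frac{2 u}{3 + u}$
$Y{\left(m \right)} = 2 - m$
$R{\left(n \right)} = 2 + n^{2} - n$ ($R{\left(n \right)} = n n - \left(-2 + n\right) = n^{2} - \left(-2 + n\right) = 2 + n^{2} - n$)
$\frac{R{\left(j{\left(k{\left(-4 \right)} \right)} \right)}}{5559} = \frac{2 + \left(2 \cdot 0 \frac{1}{3 + 0}\right)^{2} - 2 \cdot 0 \frac{1}{3 + 0}}{5559} = \left(2 + \left(2 \cdot 0 \cdot \frac{1}{3}\right)^{2} - 2 \cdot 0 \cdot \frac{1}{3}\right) \frac{1}{5559} = \left(2 + 0^{2} - 0\right) \frac{1}{5559} = \left(2 + 0 + 0\right) \frac{1}{5559} = 2 \cdot \frac{1}{5559} = \frac{2}{5559}$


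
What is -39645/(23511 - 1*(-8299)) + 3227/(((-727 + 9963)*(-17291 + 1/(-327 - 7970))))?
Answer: -5253159551613055/4214914771026448 ≈ -1.2463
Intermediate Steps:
-39645/(23511 - 1*(-8299)) + 3227/(((-727 + 9963)*(-17291 + 1/(-327 - 7970)))) = -39645/(23511 + 8299) + 3227/((9236*(-17291 + 1/(-8297)))) = -39645/31810 + 3227/((9236*(-17291 - 1/8297))) = -39645*1/31810 + 3227/((9236*(-143463428/8297))) = -7929/6362 + 3227/(-1325028221008/8297) = -7929/6362 + 3227*(-8297/1325028221008) = -7929/6362 - 26774419/1325028221008 = -5253159551613055/4214914771026448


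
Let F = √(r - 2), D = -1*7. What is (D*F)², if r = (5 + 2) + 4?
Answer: 441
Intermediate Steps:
r = 11 (r = 7 + 4 = 11)
D = -7
F = 3 (F = √(11 - 2) = √9 = 3)
(D*F)² = (-7*3)² = (-21)² = 441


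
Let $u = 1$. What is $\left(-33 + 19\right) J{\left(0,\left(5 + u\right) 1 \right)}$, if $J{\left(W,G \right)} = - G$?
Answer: $84$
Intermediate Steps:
$\left(-33 + 19\right) J{\left(0,\left(5 + u\right) 1 \right)} = \left(-33 + 19\right) \left(- \left(5 + 1\right) 1\right) = - 14 \left(- 6 \cdot 1\right) = - 14 \left(\left(-1\right) 6\right) = \left(-14\right) \left(-6\right) = 84$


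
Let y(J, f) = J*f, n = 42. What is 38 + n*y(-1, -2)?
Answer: 122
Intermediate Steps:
38 + n*y(-1, -2) = 38 + 42*(-1*(-2)) = 38 + 42*2 = 38 + 84 = 122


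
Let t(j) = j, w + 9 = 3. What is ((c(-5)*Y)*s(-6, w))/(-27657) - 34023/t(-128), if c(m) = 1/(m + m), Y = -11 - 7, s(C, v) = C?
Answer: 522764163/1966720 ≈ 265.81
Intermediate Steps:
w = -6 (w = -9 + 3 = -6)
Y = -18
c(m) = 1/(2*m)
((c(-5)*Y)*s(-6, w))/(-27657) - 34023/t(-128) = ((((½)/(-5))*(-18))*(-6))/(-27657) - 34023/(-128) = ((((½)*(-⅕))*(-18))*(-6))*(-1/27657) - 34023*(-1/128) = (-⅒*(-18)*(-6))*(-1/27657) + 34023/128 = ((9/5)*(-6))*(-1/27657) + 34023/128 = -54/5*(-1/27657) + 34023/128 = 6/15365 + 34023/128 = 522764163/1966720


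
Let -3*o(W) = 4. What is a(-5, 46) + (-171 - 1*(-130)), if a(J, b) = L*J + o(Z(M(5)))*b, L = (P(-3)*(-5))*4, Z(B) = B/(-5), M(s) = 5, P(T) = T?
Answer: -1207/3 ≈ -402.33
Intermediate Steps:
Z(B) = -B/5 (Z(B) = B*(-1/5) = -B/5)
L = 60 (L = -3*(-5)*4 = 15*4 = 60)
o(W) = -4/3 (o(W) = -1/3*4 = -4/3)
a(J, b) = 60*J - 4*b/3
a(-5, 46) + (-171 - 1*(-130)) = (60*(-5) - 4/3*46) + (-171 - 1*(-130)) = (-300 - 184/3) + (-171 + 130) = -1084/3 - 41 = -1207/3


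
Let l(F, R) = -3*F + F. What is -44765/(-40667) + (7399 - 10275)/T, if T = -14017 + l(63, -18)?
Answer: 750069687/575153381 ≈ 1.3041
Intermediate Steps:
l(F, R) = -2*F
T = -14143 (T = -14017 - 2*63 = -14017 - 126 = -14143)
-44765/(-40667) + (7399 - 10275)/T = -44765/(-40667) + (7399 - 10275)/(-14143) = -44765*(-1/40667) - 2876*(-1/14143) = 44765/40667 + 2876/14143 = 750069687/575153381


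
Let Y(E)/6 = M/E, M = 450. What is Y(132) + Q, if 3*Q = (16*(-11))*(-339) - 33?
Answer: 218872/11 ≈ 19897.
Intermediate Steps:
Y(E) = 2700/E (Y(E) = 6*(450/E) = 2700/E)
Q = 19877 (Q = ((16*(-11))*(-339) - 33)/3 = (-176*(-339) - 33)/3 = (59664 - 33)/3 = (⅓)*59631 = 19877)
Y(132) + Q = 2700/132 + 19877 = 2700*(1/132) + 19877 = 225/11 + 19877 = 218872/11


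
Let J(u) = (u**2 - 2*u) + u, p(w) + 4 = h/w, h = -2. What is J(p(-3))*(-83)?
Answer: -10790/9 ≈ -1198.9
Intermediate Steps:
p(w) = -4 - 2/w
J(u) = u**2 - u
J(p(-3))*(-83) = ((-4 - 2/(-3))*(-1 + (-4 - 2/(-3))))*(-83) = ((-4 - 2*(-1/3))*(-1 + (-4 - 2*(-1/3))))*(-83) = ((-4 + 2/3)*(-1 + (-4 + 2/3)))*(-83) = -10*(-1 - 10/3)/3*(-83) = -10/3*(-13/3)*(-83) = (130/9)*(-83) = -10790/9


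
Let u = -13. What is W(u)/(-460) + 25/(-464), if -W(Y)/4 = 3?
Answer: -1483/53360 ≈ -0.027792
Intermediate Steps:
W(Y) = -12 (W(Y) = -4*3 = -12)
W(u)/(-460) + 25/(-464) = -12/(-460) + 25/(-464) = -12*(-1/460) + 25*(-1/464) = 3/115 - 25/464 = -1483/53360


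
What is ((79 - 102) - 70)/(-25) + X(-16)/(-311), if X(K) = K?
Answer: 29323/7775 ≈ 3.7714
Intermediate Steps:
((79 - 102) - 70)/(-25) + X(-16)/(-311) = ((79 - 102) - 70)/(-25) - 16/(-311) = (-23 - 70)*(-1/25) - 16*(-1/311) = -93*(-1/25) + 16/311 = 93/25 + 16/311 = 29323/7775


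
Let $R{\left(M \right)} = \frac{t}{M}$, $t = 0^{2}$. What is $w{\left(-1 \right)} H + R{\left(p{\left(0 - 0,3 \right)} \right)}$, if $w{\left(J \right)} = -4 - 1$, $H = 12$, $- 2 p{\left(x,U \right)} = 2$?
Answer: $-60$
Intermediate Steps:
$p{\left(x,U \right)} = -1$ ($p{\left(x,U \right)} = \left(- \frac{1}{2}\right) 2 = -1$)
$w{\left(J \right)} = -5$
$t = 0$
$R{\left(M \right)} = 0$ ($R{\left(M \right)} = \frac{0}{M} = 0$)
$w{\left(-1 \right)} H + R{\left(p{\left(0 - 0,3 \right)} \right)} = \left(-5\right) 12 + 0 = -60 + 0 = -60$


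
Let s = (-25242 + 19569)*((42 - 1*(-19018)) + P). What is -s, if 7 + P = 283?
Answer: 109693128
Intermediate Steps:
P = 276 (P = -7 + 283 = 276)
s = -109693128 (s = (-25242 + 19569)*((42 - 1*(-19018)) + 276) = -5673*((42 + 19018) + 276) = -5673*(19060 + 276) = -5673*19336 = -109693128)
-s = -1*(-109693128) = 109693128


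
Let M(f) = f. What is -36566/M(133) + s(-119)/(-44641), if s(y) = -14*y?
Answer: -1632564384/5937253 ≈ -274.97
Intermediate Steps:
-36566/M(133) + s(-119)/(-44641) = -36566/133 - 14*(-119)/(-44641) = -36566*1/133 + 1666*(-1/44641) = -36566/133 - 1666/44641 = -1632564384/5937253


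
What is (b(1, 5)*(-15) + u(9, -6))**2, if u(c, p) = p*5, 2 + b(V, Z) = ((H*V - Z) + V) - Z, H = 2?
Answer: 11025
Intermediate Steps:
b(V, Z) = -2 - 2*Z + 3*V (b(V, Z) = -2 + (((2*V - Z) + V) - Z) = -2 + (((-Z + 2*V) + V) - Z) = -2 + ((-Z + 3*V) - Z) = -2 + (-2*Z + 3*V) = -2 - 2*Z + 3*V)
u(c, p) = 5*p
(b(1, 5)*(-15) + u(9, -6))**2 = ((-2 - 2*5 + 3*1)*(-15) + 5*(-6))**2 = ((-2 - 10 + 3)*(-15) - 30)**2 = (-9*(-15) - 30)**2 = (135 - 30)**2 = 105**2 = 11025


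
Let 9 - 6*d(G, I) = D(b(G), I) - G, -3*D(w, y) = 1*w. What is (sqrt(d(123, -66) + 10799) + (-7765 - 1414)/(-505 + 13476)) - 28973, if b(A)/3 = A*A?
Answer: -375817962/12971 + 3*sqrt(5930)/2 ≈ -28858.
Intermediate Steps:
b(A) = 3*A**2 (b(A) = 3*(A*A) = 3*A**2)
D(w, y) = -w/3
d(G, I) = 3/2 + G/6 + G**2/6 (d(G, I) = 3/2 - (-G**2 - G)/6 = 3/2 - (-G - G**2)/6 = 3/2 + (G/6 + G**2/6) = 3/2 + G/6 + G**2/6)
(sqrt(d(123, -66) + 10799) + (-7765 - 1414)/(-505 + 13476)) - 28973 = (sqrt((3/2 + (1/6)*123 + (1/6)*123**2) + 10799) + (-7765 - 1414)/(-505 + 13476)) - 28973 = (sqrt((3/2 + 41/2 + (1/6)*15129) + 10799) - 9179/12971) - 28973 = (sqrt((3/2 + 41/2 + 5043/2) + 10799) - 9179*1/12971) - 28973 = (sqrt(5087/2 + 10799) - 9179/12971) - 28973 = (sqrt(26685/2) - 9179/12971) - 28973 = (3*sqrt(5930)/2 - 9179/12971) - 28973 = (-9179/12971 + 3*sqrt(5930)/2) - 28973 = -375817962/12971 + 3*sqrt(5930)/2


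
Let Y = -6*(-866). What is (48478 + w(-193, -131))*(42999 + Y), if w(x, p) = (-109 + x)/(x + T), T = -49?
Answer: 282711339855/121 ≈ 2.3365e+9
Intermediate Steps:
w(x, p) = (-109 + x)/(-49 + x) (w(x, p) = (-109 + x)/(x - 49) = (-109 + x)/(-49 + x))
Y = 5196
(48478 + w(-193, -131))*(42999 + Y) = (48478 + (-109 - 193)/(-49 - 193))*(42999 + 5196) = (48478 - 302/(-242))*48195 = (48478 - 1/242*(-302))*48195 = (48478 + 151/121)*48195 = (5865989/121)*48195 = 282711339855/121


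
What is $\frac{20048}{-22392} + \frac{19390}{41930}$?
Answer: $- \frac{725771}{1676601} \approx -0.43288$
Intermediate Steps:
$\frac{20048}{-22392} + \frac{19390}{41930} = 20048 \left(- \frac{1}{22392}\right) + 19390 \cdot \frac{1}{41930} = - \frac{2506}{2799} + \frac{277}{599} = - \frac{725771}{1676601}$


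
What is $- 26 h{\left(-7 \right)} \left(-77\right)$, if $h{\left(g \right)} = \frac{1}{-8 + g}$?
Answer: $- \frac{2002}{15} \approx -133.47$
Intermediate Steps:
$- 26 h{\left(-7 \right)} \left(-77\right) = - \frac{26}{-8 - 7} \left(-77\right) = - \frac{26}{-15} \left(-77\right) = \left(-26\right) \left(- \frac{1}{15}\right) \left(-77\right) = \frac{26}{15} \left(-77\right) = - \frac{2002}{15}$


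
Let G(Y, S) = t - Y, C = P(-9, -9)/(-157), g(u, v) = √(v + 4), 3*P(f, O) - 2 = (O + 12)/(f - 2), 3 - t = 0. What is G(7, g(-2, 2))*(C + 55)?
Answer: -1139744/5181 ≈ -219.99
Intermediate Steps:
t = 3 (t = 3 - 1*0 = 3 + 0 = 3)
P(f, O) = ⅔ + (12 + O)/(3*(-2 + f)) (P(f, O) = ⅔ + ((O + 12)/(f - 2))/3 = ⅔ + ((12 + O)/(-2 + f))/3 = ⅔ + (12 + O)/(3*(-2 + f)))
g(u, v) = √(4 + v)
C = -19/5181 (C = ((8 - 9 + 2*(-9))/(3*(-2 - 9)))/(-157) = ((⅓)*(8 - 9 - 18)/(-11))*(-1/157) = ((⅓)*(-1/11)*(-19))*(-1/157) = (19/33)*(-1/157) = -19/5181 ≈ -0.0036672)
G(Y, S) = 3 - Y
G(7, g(-2, 2))*(C + 55) = (3 - 1*7)*(-19/5181 + 55) = (3 - 7)*(284936/5181) = -4*284936/5181 = -1139744/5181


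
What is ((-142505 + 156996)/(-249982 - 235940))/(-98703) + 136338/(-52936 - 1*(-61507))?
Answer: 2179679237658823/137027317337262 ≈ 15.907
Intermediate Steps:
((-142505 + 156996)/(-249982 - 235940))/(-98703) + 136338/(-52936 - 1*(-61507)) = (14491/(-485922))*(-1/98703) + 136338/(-52936 + 61507) = (14491*(-1/485922))*(-1/98703) + 136338/8571 = -14491/485922*(-1/98703) + 136338*(1/8571) = 14491/47961959166 + 45446/2857 = 2179679237658823/137027317337262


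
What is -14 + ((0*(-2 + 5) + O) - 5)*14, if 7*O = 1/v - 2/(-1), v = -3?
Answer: -242/3 ≈ -80.667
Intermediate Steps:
O = 5/21 (O = (1/(-3) - 2/(-1))/7 = (1*(-⅓) - 2*(-1))/7 = (-⅓ + 2)/7 = (⅐)*(5/3) = 5/21 ≈ 0.23810)
-14 + ((0*(-2 + 5) + O) - 5)*14 = -14 + ((0*(-2 + 5) + 5/21) - 5)*14 = -14 + ((0*3 + 5/21) - 5)*14 = -14 + ((0 + 5/21) - 5)*14 = -14 + (5/21 - 5)*14 = -14 - 100/21*14 = -14 - 200/3 = -242/3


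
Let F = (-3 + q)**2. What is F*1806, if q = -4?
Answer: 88494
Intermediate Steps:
F = 49 (F = (-3 - 4)**2 = (-7)**2 = 49)
F*1806 = 49*1806 = 88494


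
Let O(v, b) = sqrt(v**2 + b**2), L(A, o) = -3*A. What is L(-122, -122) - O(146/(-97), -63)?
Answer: 366 - sqrt(37365637)/97 ≈ 302.98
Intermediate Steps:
O(v, b) = sqrt(b**2 + v**2)
L(-122, -122) - O(146/(-97), -63) = -3*(-122) - sqrt((-63)**2 + (146/(-97))**2) = 366 - sqrt(3969 + (146*(-1/97))**2) = 366 - sqrt(3969 + (-146/97)**2) = 366 - sqrt(3969 + 21316/9409) = 366 - sqrt(37365637/9409) = 366 - sqrt(37365637)/97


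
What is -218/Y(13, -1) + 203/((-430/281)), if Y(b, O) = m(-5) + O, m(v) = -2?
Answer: -77389/1290 ≈ -59.991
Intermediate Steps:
Y(b, O) = -2 + O
-218/Y(13, -1) + 203/((-430/281)) = -218/(-2 - 1) + 203/((-430/281)) = -218/(-3) + 203/((-430*1/281)) = -218*(-⅓) + 203/(-430/281) = 218/3 + 203*(-281/430) = 218/3 - 57043/430 = -77389/1290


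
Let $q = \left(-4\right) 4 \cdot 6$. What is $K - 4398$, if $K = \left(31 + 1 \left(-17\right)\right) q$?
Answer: $-5742$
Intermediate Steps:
$q = -96$ ($q = \left(-16\right) 6 = -96$)
$K = -1344$ ($K = \left(31 + 1 \left(-17\right)\right) \left(-96\right) = \left(31 - 17\right) \left(-96\right) = 14 \left(-96\right) = -1344$)
$K - 4398 = -1344 - 4398 = -5742$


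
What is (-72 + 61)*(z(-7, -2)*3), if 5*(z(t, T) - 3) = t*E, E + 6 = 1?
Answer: -330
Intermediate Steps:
E = -5 (E = -6 + 1 = -5)
z(t, T) = 3 - t (z(t, T) = 3 + (t*(-5))/5 = 3 + (-5*t)/5 = 3 - t)
(-72 + 61)*(z(-7, -2)*3) = (-72 + 61)*((3 - 1*(-7))*3) = -11*(3 + 7)*3 = -110*3 = -11*30 = -330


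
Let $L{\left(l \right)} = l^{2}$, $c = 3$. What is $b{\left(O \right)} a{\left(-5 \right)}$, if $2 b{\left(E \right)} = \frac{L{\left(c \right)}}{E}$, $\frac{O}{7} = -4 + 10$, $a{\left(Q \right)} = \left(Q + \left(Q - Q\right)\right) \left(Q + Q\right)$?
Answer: $\frac{75}{14} \approx 5.3571$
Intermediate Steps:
$a{\left(Q \right)} = 2 Q^{2}$ ($a{\left(Q \right)} = \left(Q + 0\right) 2 Q = Q 2 Q = 2 Q^{2}$)
$O = 42$ ($O = 7 \left(-4 + 10\right) = 7 \cdot 6 = 42$)
$b{\left(E \right)} = \frac{9}{2 E}$ ($b{\left(E \right)} = \frac{3^{2} \frac{1}{E}}{2} = \frac{9 \frac{1}{E}}{2} = \frac{9}{2 E}$)
$b{\left(O \right)} a{\left(-5 \right)} = \frac{9}{2 \cdot 42} \cdot 2 \left(-5\right)^{2} = \frac{9}{2} \cdot \frac{1}{42} \cdot 2 \cdot 25 = \frac{3}{28} \cdot 50 = \frac{75}{14}$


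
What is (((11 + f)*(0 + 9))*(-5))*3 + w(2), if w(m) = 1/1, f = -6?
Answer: -674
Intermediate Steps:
w(m) = 1
(((11 + f)*(0 + 9))*(-5))*3 + w(2) = (((11 - 6)*(0 + 9))*(-5))*3 + 1 = ((5*9)*(-5))*3 + 1 = (45*(-5))*3 + 1 = -225*3 + 1 = -675 + 1 = -674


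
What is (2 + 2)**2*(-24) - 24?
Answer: -408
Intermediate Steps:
(2 + 2)**2*(-24) - 24 = 4**2*(-24) - 24 = 16*(-24) - 24 = -384 - 24 = -408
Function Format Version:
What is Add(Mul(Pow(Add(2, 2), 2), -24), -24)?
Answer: -408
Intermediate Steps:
Add(Mul(Pow(Add(2, 2), 2), -24), -24) = Add(Mul(Pow(4, 2), -24), -24) = Add(Mul(16, -24), -24) = Add(-384, -24) = -408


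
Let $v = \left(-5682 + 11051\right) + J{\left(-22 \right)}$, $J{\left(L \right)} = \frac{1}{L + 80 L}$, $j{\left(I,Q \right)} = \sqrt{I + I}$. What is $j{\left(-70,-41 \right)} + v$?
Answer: $\frac{9567557}{1782} + 2 i \sqrt{35} \approx 5369.0 + 11.832 i$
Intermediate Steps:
$j{\left(I,Q \right)} = \sqrt{2} \sqrt{I}$ ($j{\left(I,Q \right)} = \sqrt{2 I} = \sqrt{2} \sqrt{I}$)
$J{\left(L \right)} = \frac{1}{81 L}$
$v = \frac{9567557}{1782}$ ($v = \left(-5682 + 11051\right) + \frac{1}{81 \left(-22\right)} = 5369 + \frac{1}{81} \left(- \frac{1}{22}\right) = 5369 - \frac{1}{1782} = \frac{9567557}{1782} \approx 5369.0$)
$j{\left(-70,-41 \right)} + v = \sqrt{2} \sqrt{-70} + \frac{9567557}{1782} = \sqrt{2} i \sqrt{70} + \frac{9567557}{1782} = 2 i \sqrt{35} + \frac{9567557}{1782} = \frac{9567557}{1782} + 2 i \sqrt{35}$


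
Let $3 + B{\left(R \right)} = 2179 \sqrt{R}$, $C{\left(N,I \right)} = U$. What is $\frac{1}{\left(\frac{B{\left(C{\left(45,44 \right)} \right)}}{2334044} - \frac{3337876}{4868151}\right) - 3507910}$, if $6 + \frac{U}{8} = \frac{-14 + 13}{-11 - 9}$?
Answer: $- \frac{323494313375334004294509413317020}{1134789158638638036409200760075255334429} - \frac{120529776283488271790676 i \sqrt{1190}}{7943524110470466254864405320526787341003} \approx -2.8507 \cdot 10^{-7} - 5.2342 \cdot 10^{-16} i$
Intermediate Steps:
$U = - \frac{238}{5}$ ($U = -48 + 8 \frac{-14 + 13}{-11 - 9} = -48 + 8 \left(- \frac{1}{-20}\right) = -48 + 8 \left(\left(-1\right) \left(- \frac{1}{20}\right)\right) = -48 + 8 \cdot \frac{1}{20} = -48 + \frac{2}{5} = - \frac{238}{5} \approx -47.6$)
$C{\left(N,I \right)} = - \frac{238}{5}$
$B{\left(R \right)} = -3 + 2179 \sqrt{R}$
$\frac{1}{\left(\frac{B{\left(C{\left(45,44 \right)} \right)}}{2334044} - \frac{3337876}{4868151}\right) - 3507910} = \frac{1}{\left(\frac{-3 + 2179 \sqrt{- \frac{238}{5}}}{2334044} - \frac{3337876}{4868151}\right) - 3507910} = \frac{1}{\left(\left(-3 + 2179 \frac{i \sqrt{1190}}{5}\right) \frac{1}{2334044} - \frac{3337876}{4868151}\right) - 3507910} = \frac{1}{\left(\left(-3 + \frac{2179 i \sqrt{1190}}{5}\right) \frac{1}{2334044} - \frac{3337876}{4868151}\right) - 3507910} = \frac{1}{\left(\left(- \frac{3}{2334044} + \frac{2179 i \sqrt{1190}}{11670220}\right) - \frac{3337876}{4868151}\right) - 3507910} = \frac{1}{\left(- \frac{7790764054997}{11362478632644} + \frac{2179 i \sqrt{1190}}{11670220}\right) - 3507910} = \frac{1}{- \frac{39858560211002269037}{11362478632644} + \frac{2179 i \sqrt{1190}}{11670220}}$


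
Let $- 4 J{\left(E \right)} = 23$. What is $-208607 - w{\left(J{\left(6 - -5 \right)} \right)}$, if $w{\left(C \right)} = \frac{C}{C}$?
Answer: $-208608$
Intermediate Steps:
$J{\left(E \right)} = - \frac{23}{4}$ ($J{\left(E \right)} = \left(- \frac{1}{4}\right) 23 = - \frac{23}{4}$)
$w{\left(C \right)} = 1$
$-208607 - w{\left(J{\left(6 - -5 \right)} \right)} = -208607 - 1 = -208608$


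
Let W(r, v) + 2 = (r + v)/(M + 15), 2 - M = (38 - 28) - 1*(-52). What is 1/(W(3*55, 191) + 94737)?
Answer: 45/4262719 ≈ 1.0557e-5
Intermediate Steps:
M = -60 (M = 2 - ((38 - 28) - 1*(-52)) = 2 - (10 + 52) = 2 - 1*62 = 2 - 62 = -60)
W(r, v) = -2 - r/45 - v/45 (W(r, v) = -2 + (r + v)/(-60 + 15) = -2 + (r + v)/(-45) = -2 + (r + v)*(-1/45) = -2 + (-r/45 - v/45) = -2 - r/45 - v/45)
1/(W(3*55, 191) + 94737) = 1/((-2 - 55/15 - 1/45*191) + 94737) = 1/((-2 - 1/45*165 - 191/45) + 94737) = 1/((-2 - 11/3 - 191/45) + 94737) = 1/(-446/45 + 94737) = 1/(4262719/45) = 45/4262719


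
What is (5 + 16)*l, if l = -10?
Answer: -210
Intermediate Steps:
(5 + 16)*l = (5 + 16)*(-10) = 21*(-10) = -210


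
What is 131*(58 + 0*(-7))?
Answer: 7598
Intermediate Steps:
131*(58 + 0*(-7)) = 131*(58 + 0) = 131*58 = 7598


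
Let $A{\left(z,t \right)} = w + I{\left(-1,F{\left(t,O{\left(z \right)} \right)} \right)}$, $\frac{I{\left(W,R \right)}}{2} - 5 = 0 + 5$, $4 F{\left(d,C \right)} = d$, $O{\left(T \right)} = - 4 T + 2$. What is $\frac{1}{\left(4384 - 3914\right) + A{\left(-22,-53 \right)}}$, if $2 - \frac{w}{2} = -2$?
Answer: $\frac{1}{498} \approx 0.002008$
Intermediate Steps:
$w = 8$ ($w = 4 - -4 = 4 + 4 = 8$)
$O{\left(T \right)} = 2 - 4 T$
$F{\left(d,C \right)} = \frac{d}{4}$
$I{\left(W,R \right)} = 20$ ($I{\left(W,R \right)} = 10 + 2 \left(0 + 5\right) = 10 + 2 \cdot 5 = 10 + 10 = 20$)
$A{\left(z,t \right)} = 28$ ($A{\left(z,t \right)} = 8 + 20 = 28$)
$\frac{1}{\left(4384 - 3914\right) + A{\left(-22,-53 \right)}} = \frac{1}{\left(4384 - 3914\right) + 28} = \frac{1}{470 + 28} = \frac{1}{498}$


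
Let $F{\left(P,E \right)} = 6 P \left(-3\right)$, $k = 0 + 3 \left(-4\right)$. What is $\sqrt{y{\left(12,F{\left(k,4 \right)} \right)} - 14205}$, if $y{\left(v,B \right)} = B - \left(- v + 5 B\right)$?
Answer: $3 i \sqrt{1673} \approx 122.71 i$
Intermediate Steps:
$k = -12$ ($k = 0 - 12 = -12$)
$F{\left(P,E \right)} = - 18 P$
$y{\left(v,B \right)} = v - 4 B$ ($y{\left(v,B \right)} = B - \left(- v + 5 B\right) = v - 4 B$)
$\sqrt{y{\left(12,F{\left(k,4 \right)} \right)} - 14205} = \sqrt{\left(12 - 4 \left(\left(-18\right) \left(-12\right)\right)\right) - 14205} = \sqrt{\left(12 - 864\right) - 14205} = \sqrt{-852 - 14205} = \sqrt{-15057} = 3 i \sqrt{1673}$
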